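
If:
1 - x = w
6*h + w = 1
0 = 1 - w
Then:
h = 0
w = 1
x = 0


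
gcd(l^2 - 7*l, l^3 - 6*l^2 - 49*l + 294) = l - 7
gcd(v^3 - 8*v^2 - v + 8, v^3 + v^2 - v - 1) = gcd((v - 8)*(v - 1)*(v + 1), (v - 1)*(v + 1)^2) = v^2 - 1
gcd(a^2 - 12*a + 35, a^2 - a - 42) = a - 7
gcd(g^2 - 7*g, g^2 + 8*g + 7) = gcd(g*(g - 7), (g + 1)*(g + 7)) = 1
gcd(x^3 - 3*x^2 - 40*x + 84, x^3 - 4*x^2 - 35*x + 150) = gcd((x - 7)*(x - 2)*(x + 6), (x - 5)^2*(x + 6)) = x + 6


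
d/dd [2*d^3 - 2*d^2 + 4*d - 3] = 6*d^2 - 4*d + 4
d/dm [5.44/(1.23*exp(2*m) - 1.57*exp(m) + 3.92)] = (8.5408 - 13.3824*exp(m))*exp(m)/(1.23*exp(2*m) - 1.57*exp(m) + 3.92)^2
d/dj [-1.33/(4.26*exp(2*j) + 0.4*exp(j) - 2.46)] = (11.3316*exp(j) + 0.532)*exp(j)/(4.26*exp(2*j) + 0.4*exp(j) - 2.46)^2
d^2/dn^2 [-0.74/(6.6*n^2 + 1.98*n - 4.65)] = (64.4688*n^2 + 19.34064*n - 0.74*(13.2*n + 1.98)*(26.4*n + 3.96) - 45.4212)/(6.6*n^2 + 1.98*n - 4.65)^3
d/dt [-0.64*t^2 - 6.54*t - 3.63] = -1.28*t - 6.54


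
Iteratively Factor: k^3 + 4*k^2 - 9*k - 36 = (k + 3)*(k^2 + k - 12) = (k + 3)*(k + 4)*(k - 3)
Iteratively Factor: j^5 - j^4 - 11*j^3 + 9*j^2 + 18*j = (j + 3)*(j^4 - 4*j^3 + j^2 + 6*j) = (j - 2)*(j + 3)*(j^3 - 2*j^2 - 3*j) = j*(j - 2)*(j + 3)*(j^2 - 2*j - 3) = j*(j - 3)*(j - 2)*(j + 3)*(j + 1)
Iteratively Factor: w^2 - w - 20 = (w + 4)*(w - 5)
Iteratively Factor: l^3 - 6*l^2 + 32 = (l - 4)*(l^2 - 2*l - 8) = (l - 4)^2*(l + 2)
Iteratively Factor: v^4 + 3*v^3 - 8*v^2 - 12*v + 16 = (v + 2)*(v^3 + v^2 - 10*v + 8) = (v - 2)*(v + 2)*(v^2 + 3*v - 4) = (v - 2)*(v - 1)*(v + 2)*(v + 4)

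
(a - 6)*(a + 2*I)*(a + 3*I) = a^3 - 6*a^2 + 5*I*a^2 - 6*a - 30*I*a + 36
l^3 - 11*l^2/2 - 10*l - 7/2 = (l - 7)*(l + 1/2)*(l + 1)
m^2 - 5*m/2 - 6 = (m - 4)*(m + 3/2)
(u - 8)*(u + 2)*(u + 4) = u^3 - 2*u^2 - 40*u - 64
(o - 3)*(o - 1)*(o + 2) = o^3 - 2*o^2 - 5*o + 6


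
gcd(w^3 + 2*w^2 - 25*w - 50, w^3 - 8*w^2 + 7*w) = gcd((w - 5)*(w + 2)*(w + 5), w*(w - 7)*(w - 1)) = 1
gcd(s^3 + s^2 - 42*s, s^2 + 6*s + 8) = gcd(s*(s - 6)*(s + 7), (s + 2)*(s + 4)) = 1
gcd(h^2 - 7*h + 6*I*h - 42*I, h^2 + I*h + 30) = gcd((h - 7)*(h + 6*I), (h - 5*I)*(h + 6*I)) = h + 6*I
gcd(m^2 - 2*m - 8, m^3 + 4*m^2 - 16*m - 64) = m - 4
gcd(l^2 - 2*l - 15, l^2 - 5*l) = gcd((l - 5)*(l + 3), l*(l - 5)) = l - 5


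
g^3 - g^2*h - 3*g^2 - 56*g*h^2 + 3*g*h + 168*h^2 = (g - 3)*(g - 8*h)*(g + 7*h)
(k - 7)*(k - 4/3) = k^2 - 25*k/3 + 28/3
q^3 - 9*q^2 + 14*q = q*(q - 7)*(q - 2)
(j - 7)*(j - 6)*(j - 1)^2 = j^4 - 15*j^3 + 69*j^2 - 97*j + 42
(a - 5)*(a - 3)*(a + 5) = a^3 - 3*a^2 - 25*a + 75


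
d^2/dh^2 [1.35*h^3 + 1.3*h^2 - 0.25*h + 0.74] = 8.1*h + 2.6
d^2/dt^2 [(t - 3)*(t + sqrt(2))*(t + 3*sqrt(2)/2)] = 6*t - 6 + 5*sqrt(2)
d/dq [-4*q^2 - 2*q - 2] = -8*q - 2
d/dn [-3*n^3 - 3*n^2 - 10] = 3*n*(-3*n - 2)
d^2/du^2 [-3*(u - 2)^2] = -6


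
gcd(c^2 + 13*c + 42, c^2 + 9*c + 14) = c + 7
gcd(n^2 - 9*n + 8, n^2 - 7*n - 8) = n - 8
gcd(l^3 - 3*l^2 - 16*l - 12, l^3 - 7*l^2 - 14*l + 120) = l - 6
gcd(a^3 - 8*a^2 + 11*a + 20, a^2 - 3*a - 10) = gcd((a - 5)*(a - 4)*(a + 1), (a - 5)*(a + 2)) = a - 5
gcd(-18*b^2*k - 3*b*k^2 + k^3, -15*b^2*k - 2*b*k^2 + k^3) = 3*b*k + k^2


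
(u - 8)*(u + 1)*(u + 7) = u^3 - 57*u - 56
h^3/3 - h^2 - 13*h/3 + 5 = (h/3 + 1)*(h - 5)*(h - 1)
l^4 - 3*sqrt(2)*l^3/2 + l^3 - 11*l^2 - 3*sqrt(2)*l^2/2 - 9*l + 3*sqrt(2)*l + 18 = (l - 1)*(l + 2)*(l - 3*sqrt(2))*(l + 3*sqrt(2)/2)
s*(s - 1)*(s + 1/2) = s^3 - s^2/2 - s/2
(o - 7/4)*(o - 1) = o^2 - 11*o/4 + 7/4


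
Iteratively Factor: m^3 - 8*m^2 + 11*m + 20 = (m - 4)*(m^2 - 4*m - 5) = (m - 4)*(m + 1)*(m - 5)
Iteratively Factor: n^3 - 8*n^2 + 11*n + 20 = (n - 4)*(n^2 - 4*n - 5) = (n - 4)*(n + 1)*(n - 5)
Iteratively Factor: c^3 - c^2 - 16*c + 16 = (c + 4)*(c^2 - 5*c + 4) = (c - 4)*(c + 4)*(c - 1)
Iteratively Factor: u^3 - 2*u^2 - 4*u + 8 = (u - 2)*(u^2 - 4) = (u - 2)*(u + 2)*(u - 2)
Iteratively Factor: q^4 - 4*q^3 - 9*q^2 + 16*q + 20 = (q - 5)*(q^3 + q^2 - 4*q - 4) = (q - 5)*(q - 2)*(q^2 + 3*q + 2) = (q - 5)*(q - 2)*(q + 2)*(q + 1)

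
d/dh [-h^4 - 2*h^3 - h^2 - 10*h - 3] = -4*h^3 - 6*h^2 - 2*h - 10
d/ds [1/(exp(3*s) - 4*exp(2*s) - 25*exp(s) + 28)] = (-3*exp(2*s) + 8*exp(s) + 25)*exp(s)/(exp(3*s) - 4*exp(2*s) - 25*exp(s) + 28)^2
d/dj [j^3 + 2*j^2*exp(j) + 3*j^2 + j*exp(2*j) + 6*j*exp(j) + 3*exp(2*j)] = 2*j^2*exp(j) + 3*j^2 + 2*j*exp(2*j) + 10*j*exp(j) + 6*j + 7*exp(2*j) + 6*exp(j)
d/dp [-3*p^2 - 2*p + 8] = -6*p - 2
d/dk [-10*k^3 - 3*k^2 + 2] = 6*k*(-5*k - 1)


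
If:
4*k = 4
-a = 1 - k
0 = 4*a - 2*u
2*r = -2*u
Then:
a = 0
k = 1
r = 0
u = 0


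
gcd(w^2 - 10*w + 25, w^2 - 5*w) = w - 5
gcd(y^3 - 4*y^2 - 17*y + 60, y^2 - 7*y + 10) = y - 5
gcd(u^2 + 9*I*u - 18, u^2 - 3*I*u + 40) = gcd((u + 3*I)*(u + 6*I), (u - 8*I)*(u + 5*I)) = 1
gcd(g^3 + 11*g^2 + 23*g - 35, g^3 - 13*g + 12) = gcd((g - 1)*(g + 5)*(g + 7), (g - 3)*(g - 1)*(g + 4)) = g - 1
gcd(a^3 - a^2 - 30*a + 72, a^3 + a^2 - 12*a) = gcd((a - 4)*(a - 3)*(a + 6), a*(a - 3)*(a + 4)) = a - 3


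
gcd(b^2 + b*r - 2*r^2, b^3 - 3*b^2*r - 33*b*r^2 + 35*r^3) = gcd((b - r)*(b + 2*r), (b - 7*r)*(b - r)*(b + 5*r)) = -b + r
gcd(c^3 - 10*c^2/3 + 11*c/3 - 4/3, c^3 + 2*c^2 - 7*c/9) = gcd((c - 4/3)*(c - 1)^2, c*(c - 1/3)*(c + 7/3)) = 1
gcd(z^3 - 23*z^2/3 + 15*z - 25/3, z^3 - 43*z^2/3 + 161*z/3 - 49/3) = 1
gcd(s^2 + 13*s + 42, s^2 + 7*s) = s + 7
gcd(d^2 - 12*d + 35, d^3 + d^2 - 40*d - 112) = d - 7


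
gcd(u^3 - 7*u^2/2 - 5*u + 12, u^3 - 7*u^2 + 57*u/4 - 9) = u^2 - 11*u/2 + 6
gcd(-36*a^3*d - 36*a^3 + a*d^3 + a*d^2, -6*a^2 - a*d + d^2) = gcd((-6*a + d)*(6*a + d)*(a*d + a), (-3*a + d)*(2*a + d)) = 1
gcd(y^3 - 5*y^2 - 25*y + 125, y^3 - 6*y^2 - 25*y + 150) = y^2 - 25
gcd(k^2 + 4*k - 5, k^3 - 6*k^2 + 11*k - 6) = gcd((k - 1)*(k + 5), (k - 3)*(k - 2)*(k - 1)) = k - 1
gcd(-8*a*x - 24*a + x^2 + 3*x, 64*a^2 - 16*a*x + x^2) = -8*a + x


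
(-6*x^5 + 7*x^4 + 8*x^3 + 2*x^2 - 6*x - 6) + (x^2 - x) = -6*x^5 + 7*x^4 + 8*x^3 + 3*x^2 - 7*x - 6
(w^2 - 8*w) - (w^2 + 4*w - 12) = 12 - 12*w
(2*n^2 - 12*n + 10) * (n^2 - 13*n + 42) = 2*n^4 - 38*n^3 + 250*n^2 - 634*n + 420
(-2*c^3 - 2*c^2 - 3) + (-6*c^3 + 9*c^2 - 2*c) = -8*c^3 + 7*c^2 - 2*c - 3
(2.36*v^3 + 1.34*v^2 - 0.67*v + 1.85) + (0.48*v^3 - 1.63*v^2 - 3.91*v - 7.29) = 2.84*v^3 - 0.29*v^2 - 4.58*v - 5.44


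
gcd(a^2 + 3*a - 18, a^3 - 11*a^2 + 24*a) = a - 3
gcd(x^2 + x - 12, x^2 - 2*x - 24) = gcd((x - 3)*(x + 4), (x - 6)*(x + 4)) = x + 4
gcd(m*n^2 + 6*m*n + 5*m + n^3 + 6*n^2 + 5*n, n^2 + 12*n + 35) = n + 5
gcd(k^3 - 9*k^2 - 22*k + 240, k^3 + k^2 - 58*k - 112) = k - 8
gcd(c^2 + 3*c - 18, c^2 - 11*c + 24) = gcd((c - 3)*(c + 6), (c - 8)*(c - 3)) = c - 3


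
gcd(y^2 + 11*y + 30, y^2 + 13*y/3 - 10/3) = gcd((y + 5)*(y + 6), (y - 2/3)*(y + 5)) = y + 5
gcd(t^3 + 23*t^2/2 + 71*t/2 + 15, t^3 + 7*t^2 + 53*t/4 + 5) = t + 1/2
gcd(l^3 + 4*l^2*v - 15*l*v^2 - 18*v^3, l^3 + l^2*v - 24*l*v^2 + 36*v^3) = -l^2 - 3*l*v + 18*v^2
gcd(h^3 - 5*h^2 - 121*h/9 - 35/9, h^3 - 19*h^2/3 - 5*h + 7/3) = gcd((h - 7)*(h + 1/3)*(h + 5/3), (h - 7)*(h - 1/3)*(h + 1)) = h - 7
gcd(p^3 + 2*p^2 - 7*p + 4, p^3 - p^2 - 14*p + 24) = p + 4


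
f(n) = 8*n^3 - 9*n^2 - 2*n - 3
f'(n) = 24*n^2 - 18*n - 2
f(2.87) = 106.25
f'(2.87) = 144.03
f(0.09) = -3.25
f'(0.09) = -3.43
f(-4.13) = -711.81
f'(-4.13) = 481.71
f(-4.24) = -766.12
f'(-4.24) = 505.78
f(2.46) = 56.71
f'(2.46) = 98.96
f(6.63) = 1919.60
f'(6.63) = 933.63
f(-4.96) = -1190.69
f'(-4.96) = 677.72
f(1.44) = -0.65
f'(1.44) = 21.85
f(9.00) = 5082.00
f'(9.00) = 1780.00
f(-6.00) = -2043.00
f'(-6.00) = 970.00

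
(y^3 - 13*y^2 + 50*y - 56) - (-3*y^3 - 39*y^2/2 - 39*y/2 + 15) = 4*y^3 + 13*y^2/2 + 139*y/2 - 71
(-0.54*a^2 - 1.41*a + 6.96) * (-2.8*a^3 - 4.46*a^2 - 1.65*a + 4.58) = 1.512*a^5 + 6.3564*a^4 - 12.3084*a^3 - 31.1883*a^2 - 17.9418*a + 31.8768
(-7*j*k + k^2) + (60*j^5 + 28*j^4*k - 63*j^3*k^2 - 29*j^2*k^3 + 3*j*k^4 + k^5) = 60*j^5 + 28*j^4*k - 63*j^3*k^2 - 29*j^2*k^3 + 3*j*k^4 - 7*j*k + k^5 + k^2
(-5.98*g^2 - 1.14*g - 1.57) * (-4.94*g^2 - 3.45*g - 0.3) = 29.5412*g^4 + 26.2626*g^3 + 13.4828*g^2 + 5.7585*g + 0.471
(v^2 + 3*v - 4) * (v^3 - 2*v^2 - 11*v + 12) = v^5 + v^4 - 21*v^3 - 13*v^2 + 80*v - 48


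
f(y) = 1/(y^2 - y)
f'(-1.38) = 0.35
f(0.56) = -4.06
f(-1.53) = 0.26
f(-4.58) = 0.04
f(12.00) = 0.01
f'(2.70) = -0.21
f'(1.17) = -33.87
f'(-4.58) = 0.02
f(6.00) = 0.03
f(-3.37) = 0.07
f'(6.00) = -0.01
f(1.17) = 5.03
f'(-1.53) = 0.27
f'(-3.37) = 0.04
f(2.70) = 0.22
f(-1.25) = 0.36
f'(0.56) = -1.98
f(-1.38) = 0.30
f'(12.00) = 0.00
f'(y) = (1 - 2*y)/(y^2 - y)^2 = (1 - 2*y)/(y^2*(y - 1)^2)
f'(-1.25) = 0.44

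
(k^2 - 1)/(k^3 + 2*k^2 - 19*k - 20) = (k - 1)/(k^2 + k - 20)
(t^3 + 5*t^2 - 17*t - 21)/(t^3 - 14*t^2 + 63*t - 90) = (t^2 + 8*t + 7)/(t^2 - 11*t + 30)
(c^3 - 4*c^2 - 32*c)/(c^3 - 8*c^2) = (c + 4)/c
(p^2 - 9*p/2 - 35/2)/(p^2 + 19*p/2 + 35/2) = (p - 7)/(p + 7)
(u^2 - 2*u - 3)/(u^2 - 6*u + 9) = (u + 1)/(u - 3)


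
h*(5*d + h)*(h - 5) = 5*d*h^2 - 25*d*h + h^3 - 5*h^2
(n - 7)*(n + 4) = n^2 - 3*n - 28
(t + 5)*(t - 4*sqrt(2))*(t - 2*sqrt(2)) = t^3 - 6*sqrt(2)*t^2 + 5*t^2 - 30*sqrt(2)*t + 16*t + 80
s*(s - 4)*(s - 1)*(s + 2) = s^4 - 3*s^3 - 6*s^2 + 8*s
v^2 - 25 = (v - 5)*(v + 5)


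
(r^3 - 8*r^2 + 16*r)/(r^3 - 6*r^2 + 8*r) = (r - 4)/(r - 2)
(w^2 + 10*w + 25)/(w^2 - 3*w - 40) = (w + 5)/(w - 8)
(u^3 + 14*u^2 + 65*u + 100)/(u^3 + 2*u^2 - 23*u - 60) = (u^2 + 10*u + 25)/(u^2 - 2*u - 15)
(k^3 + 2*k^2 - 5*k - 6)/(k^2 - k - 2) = k + 3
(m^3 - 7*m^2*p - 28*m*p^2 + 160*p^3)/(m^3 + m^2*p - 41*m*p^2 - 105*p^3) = (-m^2 + 12*m*p - 32*p^2)/(-m^2 + 4*m*p + 21*p^2)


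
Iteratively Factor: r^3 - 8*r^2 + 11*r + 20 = (r - 4)*(r^2 - 4*r - 5) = (r - 4)*(r + 1)*(r - 5)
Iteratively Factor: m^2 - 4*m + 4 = (m - 2)*(m - 2)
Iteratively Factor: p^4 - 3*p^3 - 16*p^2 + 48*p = (p - 4)*(p^3 + p^2 - 12*p) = (p - 4)*(p - 3)*(p^2 + 4*p) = (p - 4)*(p - 3)*(p + 4)*(p)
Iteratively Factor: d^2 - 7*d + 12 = (d - 3)*(d - 4)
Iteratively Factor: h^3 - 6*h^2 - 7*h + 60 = (h - 4)*(h^2 - 2*h - 15) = (h - 4)*(h + 3)*(h - 5)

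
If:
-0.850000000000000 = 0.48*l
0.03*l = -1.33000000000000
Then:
No Solution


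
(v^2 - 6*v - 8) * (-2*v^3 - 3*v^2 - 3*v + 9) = -2*v^5 + 9*v^4 + 31*v^3 + 51*v^2 - 30*v - 72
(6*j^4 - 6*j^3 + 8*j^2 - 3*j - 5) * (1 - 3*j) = -18*j^5 + 24*j^4 - 30*j^3 + 17*j^2 + 12*j - 5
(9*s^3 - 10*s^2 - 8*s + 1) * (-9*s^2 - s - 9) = -81*s^5 + 81*s^4 + s^3 + 89*s^2 + 71*s - 9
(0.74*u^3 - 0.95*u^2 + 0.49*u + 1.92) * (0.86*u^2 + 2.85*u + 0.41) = 0.6364*u^5 + 1.292*u^4 - 1.9827*u^3 + 2.6582*u^2 + 5.6729*u + 0.7872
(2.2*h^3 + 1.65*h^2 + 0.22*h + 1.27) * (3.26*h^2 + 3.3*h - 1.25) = 7.172*h^5 + 12.639*h^4 + 3.4122*h^3 + 2.8037*h^2 + 3.916*h - 1.5875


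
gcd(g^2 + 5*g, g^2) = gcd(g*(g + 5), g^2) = g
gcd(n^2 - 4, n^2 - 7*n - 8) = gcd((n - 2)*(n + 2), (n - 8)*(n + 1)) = 1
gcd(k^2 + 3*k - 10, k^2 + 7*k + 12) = 1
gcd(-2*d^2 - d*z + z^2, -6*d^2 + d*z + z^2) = -2*d + z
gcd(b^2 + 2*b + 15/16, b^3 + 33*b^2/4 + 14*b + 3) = 1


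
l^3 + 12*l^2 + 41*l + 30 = (l + 1)*(l + 5)*(l + 6)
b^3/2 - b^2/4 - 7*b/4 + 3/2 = (b/2 + 1)*(b - 3/2)*(b - 1)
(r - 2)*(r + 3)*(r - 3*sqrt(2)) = r^3 - 3*sqrt(2)*r^2 + r^2 - 6*r - 3*sqrt(2)*r + 18*sqrt(2)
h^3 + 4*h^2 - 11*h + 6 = (h - 1)^2*(h + 6)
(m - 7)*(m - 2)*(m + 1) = m^3 - 8*m^2 + 5*m + 14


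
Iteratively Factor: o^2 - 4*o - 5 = (o - 5)*(o + 1)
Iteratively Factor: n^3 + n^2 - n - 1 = (n + 1)*(n^2 - 1) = (n + 1)^2*(n - 1)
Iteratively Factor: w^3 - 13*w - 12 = (w + 3)*(w^2 - 3*w - 4) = (w + 1)*(w + 3)*(w - 4)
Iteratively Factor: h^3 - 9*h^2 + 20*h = (h - 5)*(h^2 - 4*h) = (h - 5)*(h - 4)*(h)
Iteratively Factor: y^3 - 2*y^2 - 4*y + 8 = (y - 2)*(y^2 - 4) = (y - 2)^2*(y + 2)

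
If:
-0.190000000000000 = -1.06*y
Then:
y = 0.18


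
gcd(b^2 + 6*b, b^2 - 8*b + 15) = 1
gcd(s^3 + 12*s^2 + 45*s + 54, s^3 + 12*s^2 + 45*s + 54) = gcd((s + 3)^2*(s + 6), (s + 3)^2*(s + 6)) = s^3 + 12*s^2 + 45*s + 54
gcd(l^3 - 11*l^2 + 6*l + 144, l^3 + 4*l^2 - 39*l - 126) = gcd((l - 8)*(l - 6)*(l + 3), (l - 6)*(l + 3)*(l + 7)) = l^2 - 3*l - 18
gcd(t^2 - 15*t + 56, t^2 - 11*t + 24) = t - 8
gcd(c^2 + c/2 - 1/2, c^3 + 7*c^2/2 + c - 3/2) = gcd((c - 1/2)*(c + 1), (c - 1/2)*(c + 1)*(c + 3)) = c^2 + c/2 - 1/2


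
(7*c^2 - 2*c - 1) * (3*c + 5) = 21*c^3 + 29*c^2 - 13*c - 5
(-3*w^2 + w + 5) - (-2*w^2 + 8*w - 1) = -w^2 - 7*w + 6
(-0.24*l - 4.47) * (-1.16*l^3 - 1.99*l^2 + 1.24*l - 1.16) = 0.2784*l^4 + 5.6628*l^3 + 8.5977*l^2 - 5.2644*l + 5.1852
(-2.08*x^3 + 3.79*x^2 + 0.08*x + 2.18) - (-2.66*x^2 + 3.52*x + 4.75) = -2.08*x^3 + 6.45*x^2 - 3.44*x - 2.57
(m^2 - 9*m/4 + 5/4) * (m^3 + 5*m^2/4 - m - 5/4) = m^5 - m^4 - 41*m^3/16 + 41*m^2/16 + 25*m/16 - 25/16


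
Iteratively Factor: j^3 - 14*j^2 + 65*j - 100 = (j - 5)*(j^2 - 9*j + 20) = (j - 5)^2*(j - 4)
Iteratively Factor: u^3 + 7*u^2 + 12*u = (u + 3)*(u^2 + 4*u) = (u + 3)*(u + 4)*(u)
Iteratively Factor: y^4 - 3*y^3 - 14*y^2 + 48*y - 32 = (y - 2)*(y^3 - y^2 - 16*y + 16) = (y - 2)*(y - 1)*(y^2 - 16) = (y - 2)*(y - 1)*(y + 4)*(y - 4)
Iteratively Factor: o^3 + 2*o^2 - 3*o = (o - 1)*(o^2 + 3*o) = o*(o - 1)*(o + 3)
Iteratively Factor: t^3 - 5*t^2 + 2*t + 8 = (t + 1)*(t^2 - 6*t + 8) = (t - 2)*(t + 1)*(t - 4)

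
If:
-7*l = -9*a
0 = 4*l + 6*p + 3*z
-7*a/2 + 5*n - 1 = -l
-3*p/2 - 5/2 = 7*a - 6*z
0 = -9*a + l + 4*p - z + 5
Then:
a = 245/862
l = 315/862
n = 2809/8620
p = -710/1293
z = 790/1293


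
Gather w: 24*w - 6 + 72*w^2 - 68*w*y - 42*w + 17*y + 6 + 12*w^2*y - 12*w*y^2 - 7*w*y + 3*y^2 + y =w^2*(12*y + 72) + w*(-12*y^2 - 75*y - 18) + 3*y^2 + 18*y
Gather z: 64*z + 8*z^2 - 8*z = 8*z^2 + 56*z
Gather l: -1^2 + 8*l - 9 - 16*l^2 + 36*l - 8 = -16*l^2 + 44*l - 18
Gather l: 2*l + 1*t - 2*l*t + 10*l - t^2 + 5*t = l*(12 - 2*t) - t^2 + 6*t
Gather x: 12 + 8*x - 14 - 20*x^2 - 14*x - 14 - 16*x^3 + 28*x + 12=-16*x^3 - 20*x^2 + 22*x - 4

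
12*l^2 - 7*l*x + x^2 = (-4*l + x)*(-3*l + x)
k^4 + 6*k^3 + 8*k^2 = k^2*(k + 2)*(k + 4)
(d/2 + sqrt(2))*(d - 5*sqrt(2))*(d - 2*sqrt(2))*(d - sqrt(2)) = d^4/2 - 3*sqrt(2)*d^3 + d^2 + 24*sqrt(2)*d - 40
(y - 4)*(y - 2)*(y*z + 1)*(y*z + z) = y^4*z^2 - 5*y^3*z^2 + y^3*z + 2*y^2*z^2 - 5*y^2*z + 8*y*z^2 + 2*y*z + 8*z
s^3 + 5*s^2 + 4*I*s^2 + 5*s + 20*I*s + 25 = (s + 5)*(s - I)*(s + 5*I)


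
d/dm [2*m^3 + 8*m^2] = 2*m*(3*m + 8)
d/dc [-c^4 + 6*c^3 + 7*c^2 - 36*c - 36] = -4*c^3 + 18*c^2 + 14*c - 36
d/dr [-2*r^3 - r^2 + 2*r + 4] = -6*r^2 - 2*r + 2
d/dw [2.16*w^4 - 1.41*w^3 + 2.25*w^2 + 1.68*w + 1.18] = 8.64*w^3 - 4.23*w^2 + 4.5*w + 1.68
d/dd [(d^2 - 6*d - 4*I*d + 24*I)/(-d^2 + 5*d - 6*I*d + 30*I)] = (d^2*(-1 - 10*I) + 108*I*d - 24 - 300*I)/(d^4 + d^3*(-10 + 12*I) + d^2*(-11 - 120*I) + d*(360 + 300*I) - 900)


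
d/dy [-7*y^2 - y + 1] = -14*y - 1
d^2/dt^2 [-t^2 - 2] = -2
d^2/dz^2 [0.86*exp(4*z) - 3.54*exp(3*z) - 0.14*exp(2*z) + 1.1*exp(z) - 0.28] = (13.76*exp(3*z) - 31.86*exp(2*z) - 0.56*exp(z) + 1.1)*exp(z)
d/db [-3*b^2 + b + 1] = 1 - 6*b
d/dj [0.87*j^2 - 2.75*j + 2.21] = 1.74*j - 2.75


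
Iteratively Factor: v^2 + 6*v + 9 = (v + 3)*(v + 3)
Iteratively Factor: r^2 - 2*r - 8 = (r - 4)*(r + 2)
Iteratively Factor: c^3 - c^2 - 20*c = (c)*(c^2 - c - 20) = c*(c + 4)*(c - 5)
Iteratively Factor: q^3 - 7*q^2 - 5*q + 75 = (q + 3)*(q^2 - 10*q + 25) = (q - 5)*(q + 3)*(q - 5)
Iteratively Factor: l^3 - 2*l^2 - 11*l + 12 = (l + 3)*(l^2 - 5*l + 4) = (l - 4)*(l + 3)*(l - 1)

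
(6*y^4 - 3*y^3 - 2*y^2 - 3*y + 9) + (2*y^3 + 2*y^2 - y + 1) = 6*y^4 - y^3 - 4*y + 10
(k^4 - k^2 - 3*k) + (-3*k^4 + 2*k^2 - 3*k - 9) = -2*k^4 + k^2 - 6*k - 9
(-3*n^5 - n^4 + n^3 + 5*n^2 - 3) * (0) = 0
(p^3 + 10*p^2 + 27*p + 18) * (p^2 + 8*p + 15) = p^5 + 18*p^4 + 122*p^3 + 384*p^2 + 549*p + 270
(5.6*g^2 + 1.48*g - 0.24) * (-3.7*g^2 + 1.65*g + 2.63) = -20.72*g^4 + 3.764*g^3 + 18.058*g^2 + 3.4964*g - 0.6312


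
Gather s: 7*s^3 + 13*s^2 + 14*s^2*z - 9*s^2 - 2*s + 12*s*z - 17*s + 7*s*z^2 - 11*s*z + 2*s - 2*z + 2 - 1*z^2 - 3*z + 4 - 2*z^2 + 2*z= 7*s^3 + s^2*(14*z + 4) + s*(7*z^2 + z - 17) - 3*z^2 - 3*z + 6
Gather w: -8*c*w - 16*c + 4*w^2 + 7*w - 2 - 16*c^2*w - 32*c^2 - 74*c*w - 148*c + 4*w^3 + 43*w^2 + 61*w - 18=-32*c^2 - 164*c + 4*w^3 + 47*w^2 + w*(-16*c^2 - 82*c + 68) - 20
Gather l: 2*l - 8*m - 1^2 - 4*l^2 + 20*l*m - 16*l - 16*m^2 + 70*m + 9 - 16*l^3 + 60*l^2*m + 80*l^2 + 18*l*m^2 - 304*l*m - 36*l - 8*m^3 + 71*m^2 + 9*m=-16*l^3 + l^2*(60*m + 76) + l*(18*m^2 - 284*m - 50) - 8*m^3 + 55*m^2 + 71*m + 8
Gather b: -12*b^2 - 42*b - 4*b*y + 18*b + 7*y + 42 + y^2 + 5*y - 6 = -12*b^2 + b*(-4*y - 24) + y^2 + 12*y + 36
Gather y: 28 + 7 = 35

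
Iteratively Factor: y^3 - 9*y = (y)*(y^2 - 9) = y*(y - 3)*(y + 3)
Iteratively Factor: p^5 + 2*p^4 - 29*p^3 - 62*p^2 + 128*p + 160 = (p + 4)*(p^4 - 2*p^3 - 21*p^2 + 22*p + 40) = (p + 4)^2*(p^3 - 6*p^2 + 3*p + 10) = (p - 5)*(p + 4)^2*(p^2 - p - 2) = (p - 5)*(p + 1)*(p + 4)^2*(p - 2)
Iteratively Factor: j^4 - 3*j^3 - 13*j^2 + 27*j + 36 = (j + 3)*(j^3 - 6*j^2 + 5*j + 12) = (j - 3)*(j + 3)*(j^2 - 3*j - 4) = (j - 4)*(j - 3)*(j + 3)*(j + 1)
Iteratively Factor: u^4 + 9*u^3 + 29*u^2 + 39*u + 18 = (u + 3)*(u^3 + 6*u^2 + 11*u + 6) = (u + 3)^2*(u^2 + 3*u + 2) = (u + 2)*(u + 3)^2*(u + 1)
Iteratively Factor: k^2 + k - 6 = (k - 2)*(k + 3)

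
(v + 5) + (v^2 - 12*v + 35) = v^2 - 11*v + 40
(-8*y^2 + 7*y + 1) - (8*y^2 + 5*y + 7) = -16*y^2 + 2*y - 6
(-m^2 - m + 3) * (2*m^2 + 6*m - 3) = -2*m^4 - 8*m^3 + 3*m^2 + 21*m - 9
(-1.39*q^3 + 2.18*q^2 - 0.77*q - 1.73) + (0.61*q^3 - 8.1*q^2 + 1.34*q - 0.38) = -0.78*q^3 - 5.92*q^2 + 0.57*q - 2.11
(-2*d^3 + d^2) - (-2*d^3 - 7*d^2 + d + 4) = 8*d^2 - d - 4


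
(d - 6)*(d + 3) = d^2 - 3*d - 18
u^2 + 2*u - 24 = (u - 4)*(u + 6)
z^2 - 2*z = z*(z - 2)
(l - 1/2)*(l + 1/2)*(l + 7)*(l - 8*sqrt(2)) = l^4 - 8*sqrt(2)*l^3 + 7*l^3 - 56*sqrt(2)*l^2 - l^2/4 - 7*l/4 + 2*sqrt(2)*l + 14*sqrt(2)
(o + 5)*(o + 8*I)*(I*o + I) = I*o^3 - 8*o^2 + 6*I*o^2 - 48*o + 5*I*o - 40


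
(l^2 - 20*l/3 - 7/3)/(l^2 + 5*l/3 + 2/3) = (3*l^2 - 20*l - 7)/(3*l^2 + 5*l + 2)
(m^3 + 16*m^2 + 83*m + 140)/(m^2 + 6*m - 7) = (m^2 + 9*m + 20)/(m - 1)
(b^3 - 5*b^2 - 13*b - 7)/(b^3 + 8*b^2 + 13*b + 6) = (b - 7)/(b + 6)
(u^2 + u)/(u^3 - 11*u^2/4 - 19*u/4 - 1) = 4*u/(4*u^2 - 15*u - 4)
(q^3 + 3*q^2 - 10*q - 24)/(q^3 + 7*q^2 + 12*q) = (q^2 - q - 6)/(q*(q + 3))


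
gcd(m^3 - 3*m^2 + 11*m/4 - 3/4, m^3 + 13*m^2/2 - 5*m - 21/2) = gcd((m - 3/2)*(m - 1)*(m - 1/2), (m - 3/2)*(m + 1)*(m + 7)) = m - 3/2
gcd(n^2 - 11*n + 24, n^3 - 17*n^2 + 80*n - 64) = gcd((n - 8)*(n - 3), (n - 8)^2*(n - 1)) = n - 8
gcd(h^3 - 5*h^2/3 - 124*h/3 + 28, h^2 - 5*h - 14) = h - 7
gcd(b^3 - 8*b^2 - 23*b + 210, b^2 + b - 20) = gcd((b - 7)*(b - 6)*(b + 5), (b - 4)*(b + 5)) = b + 5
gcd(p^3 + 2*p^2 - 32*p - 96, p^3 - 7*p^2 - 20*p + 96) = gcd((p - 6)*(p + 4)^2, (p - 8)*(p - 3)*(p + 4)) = p + 4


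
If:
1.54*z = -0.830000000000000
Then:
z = -0.54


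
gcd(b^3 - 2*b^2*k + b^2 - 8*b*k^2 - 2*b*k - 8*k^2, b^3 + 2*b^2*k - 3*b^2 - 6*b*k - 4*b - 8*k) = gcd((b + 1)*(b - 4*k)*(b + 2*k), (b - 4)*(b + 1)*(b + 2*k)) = b^2 + 2*b*k + b + 2*k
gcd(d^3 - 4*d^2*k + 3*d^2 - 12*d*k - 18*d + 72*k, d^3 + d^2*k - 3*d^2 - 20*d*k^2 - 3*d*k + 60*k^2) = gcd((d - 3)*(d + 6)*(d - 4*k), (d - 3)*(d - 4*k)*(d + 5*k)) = d^2 - 4*d*k - 3*d + 12*k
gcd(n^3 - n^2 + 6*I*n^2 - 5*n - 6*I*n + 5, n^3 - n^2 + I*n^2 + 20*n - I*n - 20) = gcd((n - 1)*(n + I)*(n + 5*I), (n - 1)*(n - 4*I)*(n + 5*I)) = n^2 + n*(-1 + 5*I) - 5*I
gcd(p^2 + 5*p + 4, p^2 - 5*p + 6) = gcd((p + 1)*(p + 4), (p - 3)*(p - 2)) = 1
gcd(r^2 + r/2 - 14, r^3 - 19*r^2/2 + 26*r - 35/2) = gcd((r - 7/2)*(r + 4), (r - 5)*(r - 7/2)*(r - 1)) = r - 7/2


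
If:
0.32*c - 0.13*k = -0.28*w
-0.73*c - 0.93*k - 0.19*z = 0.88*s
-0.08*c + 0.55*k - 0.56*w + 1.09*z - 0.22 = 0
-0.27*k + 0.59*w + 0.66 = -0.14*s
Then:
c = 0.997674769279856*z + 1.07502584196736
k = -5.68516507171283*z - 1.31729128104041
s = 4.9646601535439*z + 0.50035457583115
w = -3.77974066247222*z - 1.8402004855886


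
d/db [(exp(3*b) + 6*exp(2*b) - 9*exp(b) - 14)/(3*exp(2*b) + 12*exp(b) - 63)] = (exp(2*b) - 6*exp(b) + 5)*exp(b)/(3*(exp(2*b) - 6*exp(b) + 9))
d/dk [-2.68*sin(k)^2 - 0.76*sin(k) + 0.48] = -(5.36*sin(k) + 0.76)*cos(k)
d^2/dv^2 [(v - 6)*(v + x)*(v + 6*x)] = 6*v + 14*x - 12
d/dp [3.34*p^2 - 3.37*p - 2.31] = 6.68*p - 3.37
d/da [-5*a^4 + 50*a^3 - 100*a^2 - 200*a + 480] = -20*a^3 + 150*a^2 - 200*a - 200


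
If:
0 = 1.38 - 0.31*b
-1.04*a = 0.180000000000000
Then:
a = -0.17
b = 4.45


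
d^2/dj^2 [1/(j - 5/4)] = 128/(4*j - 5)^3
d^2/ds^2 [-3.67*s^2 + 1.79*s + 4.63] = -7.34000000000000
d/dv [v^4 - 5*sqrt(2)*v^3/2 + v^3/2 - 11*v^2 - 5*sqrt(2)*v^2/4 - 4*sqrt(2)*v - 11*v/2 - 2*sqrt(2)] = 4*v^3 - 15*sqrt(2)*v^2/2 + 3*v^2/2 - 22*v - 5*sqrt(2)*v/2 - 4*sqrt(2) - 11/2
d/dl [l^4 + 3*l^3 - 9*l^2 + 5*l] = 4*l^3 + 9*l^2 - 18*l + 5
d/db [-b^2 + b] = 1 - 2*b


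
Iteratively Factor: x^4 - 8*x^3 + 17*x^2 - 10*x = (x - 2)*(x^3 - 6*x^2 + 5*x) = (x - 5)*(x - 2)*(x^2 - x) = x*(x - 5)*(x - 2)*(x - 1)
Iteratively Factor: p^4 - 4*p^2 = (p)*(p^3 - 4*p) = p*(p + 2)*(p^2 - 2*p) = p*(p - 2)*(p + 2)*(p)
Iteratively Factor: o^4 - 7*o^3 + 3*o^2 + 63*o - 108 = (o - 3)*(o^3 - 4*o^2 - 9*o + 36) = (o - 3)^2*(o^2 - o - 12) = (o - 4)*(o - 3)^2*(o + 3)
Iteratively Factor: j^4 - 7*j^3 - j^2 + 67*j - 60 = (j - 1)*(j^3 - 6*j^2 - 7*j + 60) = (j - 1)*(j + 3)*(j^2 - 9*j + 20) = (j - 4)*(j - 1)*(j + 3)*(j - 5)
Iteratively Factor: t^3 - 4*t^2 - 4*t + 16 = (t - 2)*(t^2 - 2*t - 8) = (t - 2)*(t + 2)*(t - 4)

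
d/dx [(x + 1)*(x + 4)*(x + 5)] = 3*x^2 + 20*x + 29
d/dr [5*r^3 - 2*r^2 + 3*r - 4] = 15*r^2 - 4*r + 3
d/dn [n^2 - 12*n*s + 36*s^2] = 2*n - 12*s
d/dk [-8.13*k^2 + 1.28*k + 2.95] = 1.28 - 16.26*k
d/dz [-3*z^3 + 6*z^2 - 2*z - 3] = -9*z^2 + 12*z - 2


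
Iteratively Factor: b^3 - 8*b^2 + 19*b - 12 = (b - 4)*(b^2 - 4*b + 3) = (b - 4)*(b - 1)*(b - 3)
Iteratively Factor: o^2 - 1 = (o + 1)*(o - 1)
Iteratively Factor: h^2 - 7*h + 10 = (h - 2)*(h - 5)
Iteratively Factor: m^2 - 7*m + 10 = (m - 5)*(m - 2)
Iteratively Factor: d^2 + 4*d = (d)*(d + 4)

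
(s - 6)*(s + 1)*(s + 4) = s^3 - s^2 - 26*s - 24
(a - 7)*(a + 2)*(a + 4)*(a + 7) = a^4 + 6*a^3 - 41*a^2 - 294*a - 392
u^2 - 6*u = u*(u - 6)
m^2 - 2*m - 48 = (m - 8)*(m + 6)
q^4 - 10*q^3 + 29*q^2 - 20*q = q*(q - 5)*(q - 4)*(q - 1)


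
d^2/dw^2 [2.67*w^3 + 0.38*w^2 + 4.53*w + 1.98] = 16.02*w + 0.76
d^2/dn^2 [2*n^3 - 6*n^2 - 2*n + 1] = 12*n - 12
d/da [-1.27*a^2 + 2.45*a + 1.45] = 2.45 - 2.54*a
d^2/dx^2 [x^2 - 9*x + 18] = 2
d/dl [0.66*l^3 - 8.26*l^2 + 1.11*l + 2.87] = 1.98*l^2 - 16.52*l + 1.11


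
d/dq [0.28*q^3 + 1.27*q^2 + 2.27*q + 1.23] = 0.84*q^2 + 2.54*q + 2.27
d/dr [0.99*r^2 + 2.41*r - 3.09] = 1.98*r + 2.41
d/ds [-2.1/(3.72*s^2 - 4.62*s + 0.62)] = (15.624*s - 9.702)/(3.72*s^2 - 4.62*s + 0.62)^2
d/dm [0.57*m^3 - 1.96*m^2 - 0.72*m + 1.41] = 1.71*m^2 - 3.92*m - 0.72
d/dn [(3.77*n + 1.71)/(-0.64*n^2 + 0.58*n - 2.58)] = (2.4128*n^2 + 2.1888*n - 10.7184)/(0.4096*n^4 - 0.7424*n^3 + 3.6388*n^2 - 2.9928*n + 6.6564)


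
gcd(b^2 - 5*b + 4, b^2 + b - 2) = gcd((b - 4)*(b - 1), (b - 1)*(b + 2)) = b - 1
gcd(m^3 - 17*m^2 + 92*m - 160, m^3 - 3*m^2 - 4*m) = m - 4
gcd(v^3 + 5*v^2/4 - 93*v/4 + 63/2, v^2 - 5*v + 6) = v - 3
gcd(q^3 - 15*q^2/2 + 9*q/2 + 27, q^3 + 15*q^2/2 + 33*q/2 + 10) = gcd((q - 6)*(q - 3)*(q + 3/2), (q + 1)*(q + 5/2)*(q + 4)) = 1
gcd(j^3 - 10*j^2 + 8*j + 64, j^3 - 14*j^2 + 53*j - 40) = j - 8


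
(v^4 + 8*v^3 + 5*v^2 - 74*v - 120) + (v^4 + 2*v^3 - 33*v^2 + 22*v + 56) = 2*v^4 + 10*v^3 - 28*v^2 - 52*v - 64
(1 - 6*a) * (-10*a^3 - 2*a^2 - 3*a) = 60*a^4 + 2*a^3 + 16*a^2 - 3*a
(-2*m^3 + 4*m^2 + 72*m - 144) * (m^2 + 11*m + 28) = -2*m^5 - 18*m^4 + 60*m^3 + 760*m^2 + 432*m - 4032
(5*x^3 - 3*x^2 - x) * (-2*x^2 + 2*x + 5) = -10*x^5 + 16*x^4 + 21*x^3 - 17*x^2 - 5*x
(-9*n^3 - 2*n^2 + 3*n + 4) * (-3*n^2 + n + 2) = 27*n^5 - 3*n^4 - 29*n^3 - 13*n^2 + 10*n + 8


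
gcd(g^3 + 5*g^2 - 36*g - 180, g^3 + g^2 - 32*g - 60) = g^2 - g - 30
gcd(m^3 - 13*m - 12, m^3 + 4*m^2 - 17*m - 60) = m^2 - m - 12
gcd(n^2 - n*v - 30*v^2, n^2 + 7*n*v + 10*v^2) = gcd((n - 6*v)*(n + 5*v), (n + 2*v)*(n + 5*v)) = n + 5*v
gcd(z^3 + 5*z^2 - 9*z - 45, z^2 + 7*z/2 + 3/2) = z + 3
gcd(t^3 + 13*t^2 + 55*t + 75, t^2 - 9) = t + 3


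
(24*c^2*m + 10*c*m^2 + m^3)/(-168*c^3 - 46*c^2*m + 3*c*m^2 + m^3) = -m/(7*c - m)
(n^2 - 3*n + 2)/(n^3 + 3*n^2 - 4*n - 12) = (n - 1)/(n^2 + 5*n + 6)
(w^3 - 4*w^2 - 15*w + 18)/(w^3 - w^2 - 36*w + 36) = (w + 3)/(w + 6)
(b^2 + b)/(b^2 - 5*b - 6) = b/(b - 6)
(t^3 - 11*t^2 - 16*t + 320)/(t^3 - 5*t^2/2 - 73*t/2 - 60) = 2*(t^2 - 3*t - 40)/(2*t^2 + 11*t + 15)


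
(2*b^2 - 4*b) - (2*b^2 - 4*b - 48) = 48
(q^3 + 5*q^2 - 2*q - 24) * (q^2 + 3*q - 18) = q^5 + 8*q^4 - 5*q^3 - 120*q^2 - 36*q + 432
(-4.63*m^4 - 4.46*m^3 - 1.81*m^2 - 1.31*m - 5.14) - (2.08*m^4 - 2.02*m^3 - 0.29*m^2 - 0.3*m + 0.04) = -6.71*m^4 - 2.44*m^3 - 1.52*m^2 - 1.01*m - 5.18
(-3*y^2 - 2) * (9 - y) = 3*y^3 - 27*y^2 + 2*y - 18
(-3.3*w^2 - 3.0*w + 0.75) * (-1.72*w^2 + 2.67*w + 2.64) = 5.676*w^4 - 3.651*w^3 - 18.012*w^2 - 5.9175*w + 1.98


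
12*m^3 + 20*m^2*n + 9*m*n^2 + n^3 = (m + n)*(2*m + n)*(6*m + n)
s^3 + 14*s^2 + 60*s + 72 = (s + 2)*(s + 6)^2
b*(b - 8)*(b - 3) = b^3 - 11*b^2 + 24*b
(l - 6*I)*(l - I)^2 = l^3 - 8*I*l^2 - 13*l + 6*I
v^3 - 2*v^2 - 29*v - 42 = (v - 7)*(v + 2)*(v + 3)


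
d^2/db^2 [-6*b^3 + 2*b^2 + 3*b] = 4 - 36*b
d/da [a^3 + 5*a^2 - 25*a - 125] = 3*a^2 + 10*a - 25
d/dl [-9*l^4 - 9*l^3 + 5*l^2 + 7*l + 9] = -36*l^3 - 27*l^2 + 10*l + 7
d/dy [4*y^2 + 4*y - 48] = 8*y + 4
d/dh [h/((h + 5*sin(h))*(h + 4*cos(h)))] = (4*h^2*sin(h) - 5*h^2*cos(h) - h^2 - 20*h*cos(2*h) + 10*sin(2*h))/((h + 5*sin(h))^2*(h + 4*cos(h))^2)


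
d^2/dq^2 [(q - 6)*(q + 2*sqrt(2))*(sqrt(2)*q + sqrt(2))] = 6*sqrt(2)*q - 10*sqrt(2) + 8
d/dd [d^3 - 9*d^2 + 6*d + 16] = 3*d^2 - 18*d + 6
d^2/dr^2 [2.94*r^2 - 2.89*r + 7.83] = 5.88000000000000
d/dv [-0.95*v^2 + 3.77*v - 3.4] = 3.77 - 1.9*v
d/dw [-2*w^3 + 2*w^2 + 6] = 2*w*(2 - 3*w)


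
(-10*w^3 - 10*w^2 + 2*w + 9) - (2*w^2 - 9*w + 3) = -10*w^3 - 12*w^2 + 11*w + 6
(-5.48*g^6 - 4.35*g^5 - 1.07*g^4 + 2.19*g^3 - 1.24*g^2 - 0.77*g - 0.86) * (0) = 0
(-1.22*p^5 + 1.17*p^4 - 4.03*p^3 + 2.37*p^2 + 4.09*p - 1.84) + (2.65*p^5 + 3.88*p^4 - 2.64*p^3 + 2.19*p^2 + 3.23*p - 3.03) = 1.43*p^5 + 5.05*p^4 - 6.67*p^3 + 4.56*p^2 + 7.32*p - 4.87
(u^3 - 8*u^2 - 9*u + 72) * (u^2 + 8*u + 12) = u^5 - 61*u^3 - 96*u^2 + 468*u + 864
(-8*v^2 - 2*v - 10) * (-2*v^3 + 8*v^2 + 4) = 16*v^5 - 60*v^4 + 4*v^3 - 112*v^2 - 8*v - 40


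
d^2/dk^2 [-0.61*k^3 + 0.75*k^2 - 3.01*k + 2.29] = 1.5 - 3.66*k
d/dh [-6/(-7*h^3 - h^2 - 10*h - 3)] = 6*(-21*h^2 - 2*h - 10)/(7*h^3 + h^2 + 10*h + 3)^2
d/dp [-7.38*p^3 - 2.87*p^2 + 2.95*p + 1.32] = -22.14*p^2 - 5.74*p + 2.95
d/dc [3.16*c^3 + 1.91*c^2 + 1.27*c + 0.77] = 9.48*c^2 + 3.82*c + 1.27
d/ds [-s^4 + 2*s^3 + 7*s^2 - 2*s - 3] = -4*s^3 + 6*s^2 + 14*s - 2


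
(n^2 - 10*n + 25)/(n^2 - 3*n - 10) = (n - 5)/(n + 2)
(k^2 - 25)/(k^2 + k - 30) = (k + 5)/(k + 6)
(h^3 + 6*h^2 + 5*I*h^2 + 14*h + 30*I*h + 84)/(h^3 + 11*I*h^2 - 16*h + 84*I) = (h + 6)/(h + 6*I)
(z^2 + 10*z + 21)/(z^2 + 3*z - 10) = (z^2 + 10*z + 21)/(z^2 + 3*z - 10)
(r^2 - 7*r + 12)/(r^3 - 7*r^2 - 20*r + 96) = (r - 4)/(r^2 - 4*r - 32)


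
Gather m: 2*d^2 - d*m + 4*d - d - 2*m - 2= 2*d^2 + 3*d + m*(-d - 2) - 2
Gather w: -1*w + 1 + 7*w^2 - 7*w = 7*w^2 - 8*w + 1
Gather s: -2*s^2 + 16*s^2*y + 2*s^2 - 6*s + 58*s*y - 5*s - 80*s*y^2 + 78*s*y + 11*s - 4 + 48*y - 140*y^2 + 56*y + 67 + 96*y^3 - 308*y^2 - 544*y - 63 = 16*s^2*y + s*(-80*y^2 + 136*y) + 96*y^3 - 448*y^2 - 440*y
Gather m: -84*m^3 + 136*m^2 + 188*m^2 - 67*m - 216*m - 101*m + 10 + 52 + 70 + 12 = -84*m^3 + 324*m^2 - 384*m + 144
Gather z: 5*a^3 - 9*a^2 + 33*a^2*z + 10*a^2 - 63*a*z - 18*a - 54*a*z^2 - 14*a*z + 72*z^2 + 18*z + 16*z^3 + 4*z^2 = 5*a^3 + a^2 - 18*a + 16*z^3 + z^2*(76 - 54*a) + z*(33*a^2 - 77*a + 18)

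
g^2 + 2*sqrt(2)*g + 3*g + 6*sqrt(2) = (g + 3)*(g + 2*sqrt(2))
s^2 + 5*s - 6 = (s - 1)*(s + 6)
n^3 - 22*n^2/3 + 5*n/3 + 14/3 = (n - 7)*(n - 1)*(n + 2/3)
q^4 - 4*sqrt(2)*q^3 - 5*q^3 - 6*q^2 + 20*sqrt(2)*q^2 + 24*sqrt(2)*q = q*(q - 6)*(q + 1)*(q - 4*sqrt(2))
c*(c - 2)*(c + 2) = c^3 - 4*c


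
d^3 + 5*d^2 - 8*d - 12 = (d - 2)*(d + 1)*(d + 6)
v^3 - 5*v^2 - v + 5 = (v - 5)*(v - 1)*(v + 1)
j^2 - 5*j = j*(j - 5)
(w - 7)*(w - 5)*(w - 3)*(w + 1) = w^4 - 14*w^3 + 56*w^2 - 34*w - 105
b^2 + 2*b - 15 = (b - 3)*(b + 5)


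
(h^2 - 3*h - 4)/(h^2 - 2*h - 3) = (h - 4)/(h - 3)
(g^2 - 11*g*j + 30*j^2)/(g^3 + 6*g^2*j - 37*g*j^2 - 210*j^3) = (g - 5*j)/(g^2 + 12*g*j + 35*j^2)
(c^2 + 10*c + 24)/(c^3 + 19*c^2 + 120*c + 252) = (c + 4)/(c^2 + 13*c + 42)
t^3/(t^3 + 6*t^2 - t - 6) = t^3/(t^3 + 6*t^2 - t - 6)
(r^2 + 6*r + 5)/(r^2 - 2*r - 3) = (r + 5)/(r - 3)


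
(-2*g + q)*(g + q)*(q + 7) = -2*g^2*q - 14*g^2 - g*q^2 - 7*g*q + q^3 + 7*q^2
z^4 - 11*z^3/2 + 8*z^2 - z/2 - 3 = (z - 3)*(z - 2)*(z - 1)*(z + 1/2)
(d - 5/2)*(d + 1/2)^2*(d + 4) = d^4 + 5*d^3/2 - 33*d^2/4 - 77*d/8 - 5/2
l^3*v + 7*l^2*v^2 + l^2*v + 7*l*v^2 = l*(l + 7*v)*(l*v + v)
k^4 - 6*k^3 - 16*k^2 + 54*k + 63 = (k - 7)*(k - 3)*(k + 1)*(k + 3)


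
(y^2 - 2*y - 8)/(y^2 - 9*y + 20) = (y + 2)/(y - 5)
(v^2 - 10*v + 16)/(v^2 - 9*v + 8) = (v - 2)/(v - 1)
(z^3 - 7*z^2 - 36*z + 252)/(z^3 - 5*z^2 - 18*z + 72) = (z^2 - z - 42)/(z^2 + z - 12)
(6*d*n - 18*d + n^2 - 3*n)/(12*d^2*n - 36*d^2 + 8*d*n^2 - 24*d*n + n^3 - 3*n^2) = 1/(2*d + n)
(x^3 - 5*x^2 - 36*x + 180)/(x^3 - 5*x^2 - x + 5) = (x^2 - 36)/(x^2 - 1)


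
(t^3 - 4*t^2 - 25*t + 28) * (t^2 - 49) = t^5 - 4*t^4 - 74*t^3 + 224*t^2 + 1225*t - 1372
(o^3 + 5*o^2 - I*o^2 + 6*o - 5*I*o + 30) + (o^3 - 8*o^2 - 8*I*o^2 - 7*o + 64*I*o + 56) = 2*o^3 - 3*o^2 - 9*I*o^2 - o + 59*I*o + 86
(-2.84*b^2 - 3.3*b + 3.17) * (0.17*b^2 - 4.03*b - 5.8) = -0.4828*b^4 + 10.8842*b^3 + 30.3099*b^2 + 6.3649*b - 18.386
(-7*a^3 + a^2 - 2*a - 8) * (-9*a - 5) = 63*a^4 + 26*a^3 + 13*a^2 + 82*a + 40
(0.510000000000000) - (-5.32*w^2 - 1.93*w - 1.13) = 5.32*w^2 + 1.93*w + 1.64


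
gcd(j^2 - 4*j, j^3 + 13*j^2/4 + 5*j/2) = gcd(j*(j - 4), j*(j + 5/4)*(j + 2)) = j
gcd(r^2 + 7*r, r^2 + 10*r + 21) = r + 7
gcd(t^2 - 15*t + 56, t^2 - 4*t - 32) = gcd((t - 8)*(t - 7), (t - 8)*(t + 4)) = t - 8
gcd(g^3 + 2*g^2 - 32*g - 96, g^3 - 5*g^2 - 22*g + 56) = g + 4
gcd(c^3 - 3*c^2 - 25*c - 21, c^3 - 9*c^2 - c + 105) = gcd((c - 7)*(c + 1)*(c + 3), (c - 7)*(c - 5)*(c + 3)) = c^2 - 4*c - 21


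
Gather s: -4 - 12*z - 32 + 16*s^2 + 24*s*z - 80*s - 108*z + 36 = 16*s^2 + s*(24*z - 80) - 120*z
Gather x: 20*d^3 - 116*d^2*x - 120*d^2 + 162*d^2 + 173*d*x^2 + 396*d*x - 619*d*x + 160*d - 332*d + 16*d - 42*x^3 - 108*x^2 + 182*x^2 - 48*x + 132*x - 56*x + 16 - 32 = 20*d^3 + 42*d^2 - 156*d - 42*x^3 + x^2*(173*d + 74) + x*(-116*d^2 - 223*d + 28) - 16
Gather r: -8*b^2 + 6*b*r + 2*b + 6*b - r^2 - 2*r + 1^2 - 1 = -8*b^2 + 8*b - r^2 + r*(6*b - 2)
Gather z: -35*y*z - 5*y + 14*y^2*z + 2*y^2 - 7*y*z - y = 2*y^2 - 6*y + z*(14*y^2 - 42*y)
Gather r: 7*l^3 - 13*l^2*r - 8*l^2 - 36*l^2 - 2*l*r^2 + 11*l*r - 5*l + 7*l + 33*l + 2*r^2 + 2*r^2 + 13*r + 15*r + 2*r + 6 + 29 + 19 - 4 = 7*l^3 - 44*l^2 + 35*l + r^2*(4 - 2*l) + r*(-13*l^2 + 11*l + 30) + 50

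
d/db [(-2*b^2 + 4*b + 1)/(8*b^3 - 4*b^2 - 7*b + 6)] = (16*b^4 - 64*b^3 + 6*b^2 - 16*b + 31)/(64*b^6 - 64*b^5 - 96*b^4 + 152*b^3 + b^2 - 84*b + 36)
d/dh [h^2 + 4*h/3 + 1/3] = 2*h + 4/3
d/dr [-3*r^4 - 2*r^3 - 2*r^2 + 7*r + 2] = -12*r^3 - 6*r^2 - 4*r + 7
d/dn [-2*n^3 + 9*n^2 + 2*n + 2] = -6*n^2 + 18*n + 2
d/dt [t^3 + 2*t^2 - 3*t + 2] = 3*t^2 + 4*t - 3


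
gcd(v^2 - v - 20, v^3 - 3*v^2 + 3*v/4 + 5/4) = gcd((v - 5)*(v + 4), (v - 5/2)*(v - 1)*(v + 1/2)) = 1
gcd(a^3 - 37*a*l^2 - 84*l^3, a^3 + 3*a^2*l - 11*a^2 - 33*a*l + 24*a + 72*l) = a + 3*l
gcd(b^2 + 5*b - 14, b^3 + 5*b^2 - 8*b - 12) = b - 2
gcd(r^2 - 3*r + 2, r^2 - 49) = 1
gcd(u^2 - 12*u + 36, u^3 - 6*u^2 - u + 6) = u - 6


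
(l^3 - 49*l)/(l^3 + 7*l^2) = (l - 7)/l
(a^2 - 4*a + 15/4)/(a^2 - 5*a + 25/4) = (2*a - 3)/(2*a - 5)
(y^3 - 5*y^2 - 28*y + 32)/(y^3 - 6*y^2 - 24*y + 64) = (y - 1)/(y - 2)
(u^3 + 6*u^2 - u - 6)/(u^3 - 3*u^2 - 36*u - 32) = (u^2 + 5*u - 6)/(u^2 - 4*u - 32)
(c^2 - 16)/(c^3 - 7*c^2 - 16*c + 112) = 1/(c - 7)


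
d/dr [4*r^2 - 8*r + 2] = 8*r - 8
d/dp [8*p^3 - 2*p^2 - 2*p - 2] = 24*p^2 - 4*p - 2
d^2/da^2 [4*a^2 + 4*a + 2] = 8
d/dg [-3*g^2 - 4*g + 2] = -6*g - 4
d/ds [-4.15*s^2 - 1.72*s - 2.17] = -8.3*s - 1.72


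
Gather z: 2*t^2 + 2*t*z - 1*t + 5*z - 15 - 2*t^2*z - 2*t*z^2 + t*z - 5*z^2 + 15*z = 2*t^2 - t + z^2*(-2*t - 5) + z*(-2*t^2 + 3*t + 20) - 15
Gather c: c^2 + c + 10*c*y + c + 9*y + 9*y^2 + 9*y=c^2 + c*(10*y + 2) + 9*y^2 + 18*y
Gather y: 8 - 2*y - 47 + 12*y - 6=10*y - 45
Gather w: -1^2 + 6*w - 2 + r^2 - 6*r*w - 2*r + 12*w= r^2 - 2*r + w*(18 - 6*r) - 3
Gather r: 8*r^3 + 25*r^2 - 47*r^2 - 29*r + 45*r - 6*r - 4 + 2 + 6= 8*r^3 - 22*r^2 + 10*r + 4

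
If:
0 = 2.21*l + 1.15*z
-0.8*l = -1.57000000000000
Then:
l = 1.96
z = -3.77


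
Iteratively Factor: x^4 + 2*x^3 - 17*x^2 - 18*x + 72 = (x + 3)*(x^3 - x^2 - 14*x + 24) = (x - 3)*(x + 3)*(x^2 + 2*x - 8) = (x - 3)*(x + 3)*(x + 4)*(x - 2)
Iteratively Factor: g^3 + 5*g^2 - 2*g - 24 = (g + 4)*(g^2 + g - 6) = (g + 3)*(g + 4)*(g - 2)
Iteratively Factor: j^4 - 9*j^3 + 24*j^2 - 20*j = (j - 5)*(j^3 - 4*j^2 + 4*j) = j*(j - 5)*(j^2 - 4*j + 4) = j*(j - 5)*(j - 2)*(j - 2)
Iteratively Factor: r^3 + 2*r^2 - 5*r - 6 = (r - 2)*(r^2 + 4*r + 3) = (r - 2)*(r + 1)*(r + 3)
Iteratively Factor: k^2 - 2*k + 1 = (k - 1)*(k - 1)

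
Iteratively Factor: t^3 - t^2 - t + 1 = (t + 1)*(t^2 - 2*t + 1) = (t - 1)*(t + 1)*(t - 1)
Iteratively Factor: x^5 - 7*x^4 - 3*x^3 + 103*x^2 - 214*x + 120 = (x - 3)*(x^4 - 4*x^3 - 15*x^2 + 58*x - 40) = (x - 5)*(x - 3)*(x^3 + x^2 - 10*x + 8) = (x - 5)*(x - 3)*(x - 2)*(x^2 + 3*x - 4) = (x - 5)*(x - 3)*(x - 2)*(x + 4)*(x - 1)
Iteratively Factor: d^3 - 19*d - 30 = (d - 5)*(d^2 + 5*d + 6) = (d - 5)*(d + 2)*(d + 3)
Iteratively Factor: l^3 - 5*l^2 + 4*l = (l)*(l^2 - 5*l + 4) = l*(l - 4)*(l - 1)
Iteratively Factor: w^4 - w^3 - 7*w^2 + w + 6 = (w - 3)*(w^3 + 2*w^2 - w - 2) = (w - 3)*(w + 2)*(w^2 - 1) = (w - 3)*(w + 1)*(w + 2)*(w - 1)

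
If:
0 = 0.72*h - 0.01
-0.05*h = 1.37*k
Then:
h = 0.01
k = -0.00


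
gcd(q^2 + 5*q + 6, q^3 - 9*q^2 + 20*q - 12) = 1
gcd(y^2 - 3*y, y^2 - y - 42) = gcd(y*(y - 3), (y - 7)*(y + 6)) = 1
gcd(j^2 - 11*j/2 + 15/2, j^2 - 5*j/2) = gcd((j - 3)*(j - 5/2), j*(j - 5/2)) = j - 5/2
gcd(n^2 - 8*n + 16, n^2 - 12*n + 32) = n - 4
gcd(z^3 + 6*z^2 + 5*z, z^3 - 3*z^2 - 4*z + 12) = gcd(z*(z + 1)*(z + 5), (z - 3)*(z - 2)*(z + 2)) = 1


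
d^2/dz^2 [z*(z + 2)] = 2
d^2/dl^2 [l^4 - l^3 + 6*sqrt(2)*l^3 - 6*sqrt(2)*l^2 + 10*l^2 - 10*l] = 12*l^2 - 6*l + 36*sqrt(2)*l - 12*sqrt(2) + 20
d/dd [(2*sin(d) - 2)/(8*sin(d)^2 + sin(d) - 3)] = 2*(-8*sin(d)^2 + 16*sin(d) - 2)*cos(d)/(8*sin(d)^2 + sin(d) - 3)^2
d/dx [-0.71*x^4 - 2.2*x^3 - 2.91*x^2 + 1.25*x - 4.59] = -2.84*x^3 - 6.6*x^2 - 5.82*x + 1.25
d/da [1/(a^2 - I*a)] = (-2*a + I)/(a^2*(a - I)^2)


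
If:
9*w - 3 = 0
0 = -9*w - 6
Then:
No Solution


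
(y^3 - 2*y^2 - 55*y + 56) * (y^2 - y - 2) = y^5 - 3*y^4 - 55*y^3 + 115*y^2 + 54*y - 112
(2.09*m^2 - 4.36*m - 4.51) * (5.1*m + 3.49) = 10.659*m^3 - 14.9419*m^2 - 38.2174*m - 15.7399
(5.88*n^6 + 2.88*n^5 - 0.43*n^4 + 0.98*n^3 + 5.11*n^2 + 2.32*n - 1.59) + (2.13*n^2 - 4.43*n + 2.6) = 5.88*n^6 + 2.88*n^5 - 0.43*n^4 + 0.98*n^3 + 7.24*n^2 - 2.11*n + 1.01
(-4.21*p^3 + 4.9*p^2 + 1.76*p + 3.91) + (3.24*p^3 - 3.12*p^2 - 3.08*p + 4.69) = -0.97*p^3 + 1.78*p^2 - 1.32*p + 8.6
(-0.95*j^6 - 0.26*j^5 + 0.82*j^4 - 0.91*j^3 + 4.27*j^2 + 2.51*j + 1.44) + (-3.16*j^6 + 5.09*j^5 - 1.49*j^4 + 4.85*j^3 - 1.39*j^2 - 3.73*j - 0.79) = -4.11*j^6 + 4.83*j^5 - 0.67*j^4 + 3.94*j^3 + 2.88*j^2 - 1.22*j + 0.65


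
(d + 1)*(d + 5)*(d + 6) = d^3 + 12*d^2 + 41*d + 30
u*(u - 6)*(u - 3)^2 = u^4 - 12*u^3 + 45*u^2 - 54*u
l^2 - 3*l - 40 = (l - 8)*(l + 5)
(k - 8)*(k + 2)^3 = k^4 - 2*k^3 - 36*k^2 - 88*k - 64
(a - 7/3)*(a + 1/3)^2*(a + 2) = a^4 + a^3/3 - 43*a^2/9 - 85*a/27 - 14/27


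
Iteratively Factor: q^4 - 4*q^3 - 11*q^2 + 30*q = (q)*(q^3 - 4*q^2 - 11*q + 30) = q*(q - 2)*(q^2 - 2*q - 15) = q*(q - 2)*(q + 3)*(q - 5)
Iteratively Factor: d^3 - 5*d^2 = (d)*(d^2 - 5*d) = d*(d - 5)*(d)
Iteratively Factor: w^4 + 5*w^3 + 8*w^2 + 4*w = (w + 2)*(w^3 + 3*w^2 + 2*w) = w*(w + 2)*(w^2 + 3*w + 2) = w*(w + 1)*(w + 2)*(w + 2)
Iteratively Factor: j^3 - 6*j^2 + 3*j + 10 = (j - 2)*(j^2 - 4*j - 5) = (j - 5)*(j - 2)*(j + 1)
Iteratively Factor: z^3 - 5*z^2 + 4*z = (z - 1)*(z^2 - 4*z) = (z - 4)*(z - 1)*(z)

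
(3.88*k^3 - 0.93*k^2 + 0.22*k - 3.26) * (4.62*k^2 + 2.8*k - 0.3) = 17.9256*k^5 + 6.5674*k^4 - 2.7516*k^3 - 14.1662*k^2 - 9.194*k + 0.978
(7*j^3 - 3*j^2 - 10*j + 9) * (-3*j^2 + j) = -21*j^5 + 16*j^4 + 27*j^3 - 37*j^2 + 9*j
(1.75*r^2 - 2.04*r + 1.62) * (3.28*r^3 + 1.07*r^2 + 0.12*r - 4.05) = 5.74*r^5 - 4.8187*r^4 + 3.3408*r^3 - 5.5989*r^2 + 8.4564*r - 6.561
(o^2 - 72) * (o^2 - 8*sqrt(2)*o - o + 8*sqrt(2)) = o^4 - 8*sqrt(2)*o^3 - o^3 - 72*o^2 + 8*sqrt(2)*o^2 + 72*o + 576*sqrt(2)*o - 576*sqrt(2)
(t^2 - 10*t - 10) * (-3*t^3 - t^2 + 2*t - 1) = -3*t^5 + 29*t^4 + 42*t^3 - 11*t^2 - 10*t + 10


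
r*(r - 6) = r^2 - 6*r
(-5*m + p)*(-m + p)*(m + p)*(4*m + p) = 20*m^4 + m^3*p - 21*m^2*p^2 - m*p^3 + p^4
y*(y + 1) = y^2 + y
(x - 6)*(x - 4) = x^2 - 10*x + 24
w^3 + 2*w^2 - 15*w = w*(w - 3)*(w + 5)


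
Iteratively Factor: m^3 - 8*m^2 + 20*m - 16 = (m - 2)*(m^2 - 6*m + 8) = (m - 4)*(m - 2)*(m - 2)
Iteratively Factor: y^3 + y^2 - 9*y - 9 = (y + 3)*(y^2 - 2*y - 3) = (y - 3)*(y + 3)*(y + 1)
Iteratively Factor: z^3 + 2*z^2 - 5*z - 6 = (z + 3)*(z^2 - z - 2) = (z + 1)*(z + 3)*(z - 2)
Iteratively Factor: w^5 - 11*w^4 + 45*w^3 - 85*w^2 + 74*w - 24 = (w - 3)*(w^4 - 8*w^3 + 21*w^2 - 22*w + 8) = (w - 3)*(w - 1)*(w^3 - 7*w^2 + 14*w - 8) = (w - 3)*(w - 2)*(w - 1)*(w^2 - 5*w + 4) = (w - 3)*(w - 2)*(w - 1)^2*(w - 4)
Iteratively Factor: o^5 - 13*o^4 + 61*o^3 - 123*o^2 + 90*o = (o - 5)*(o^4 - 8*o^3 + 21*o^2 - 18*o) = o*(o - 5)*(o^3 - 8*o^2 + 21*o - 18) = o*(o - 5)*(o - 2)*(o^2 - 6*o + 9) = o*(o - 5)*(o - 3)*(o - 2)*(o - 3)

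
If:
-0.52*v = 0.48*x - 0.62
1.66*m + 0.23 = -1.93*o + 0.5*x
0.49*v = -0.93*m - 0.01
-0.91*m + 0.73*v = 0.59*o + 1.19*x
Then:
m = -0.38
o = 0.34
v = 0.69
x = 0.54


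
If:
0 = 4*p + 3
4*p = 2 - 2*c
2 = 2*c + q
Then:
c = 5/2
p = -3/4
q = -3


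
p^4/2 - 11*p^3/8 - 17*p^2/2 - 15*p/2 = p*(p/2 + 1)*(p - 6)*(p + 5/4)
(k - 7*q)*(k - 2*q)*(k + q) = k^3 - 8*k^2*q + 5*k*q^2 + 14*q^3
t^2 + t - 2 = (t - 1)*(t + 2)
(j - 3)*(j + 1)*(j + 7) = j^3 + 5*j^2 - 17*j - 21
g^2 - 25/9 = (g - 5/3)*(g + 5/3)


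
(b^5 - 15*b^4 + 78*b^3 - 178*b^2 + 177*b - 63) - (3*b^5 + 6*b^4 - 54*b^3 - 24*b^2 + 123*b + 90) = -2*b^5 - 21*b^4 + 132*b^3 - 154*b^2 + 54*b - 153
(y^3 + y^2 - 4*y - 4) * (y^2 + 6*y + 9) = y^5 + 7*y^4 + 11*y^3 - 19*y^2 - 60*y - 36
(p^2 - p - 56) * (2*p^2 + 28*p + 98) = 2*p^4 + 26*p^3 - 42*p^2 - 1666*p - 5488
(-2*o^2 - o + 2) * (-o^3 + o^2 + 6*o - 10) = 2*o^5 - o^4 - 15*o^3 + 16*o^2 + 22*o - 20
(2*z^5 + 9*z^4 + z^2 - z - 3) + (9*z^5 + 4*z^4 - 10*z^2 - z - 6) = 11*z^5 + 13*z^4 - 9*z^2 - 2*z - 9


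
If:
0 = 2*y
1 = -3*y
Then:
No Solution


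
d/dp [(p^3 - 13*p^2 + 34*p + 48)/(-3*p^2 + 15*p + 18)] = -1/3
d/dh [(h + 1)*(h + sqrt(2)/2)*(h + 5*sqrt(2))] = 3*h^2 + 2*h + 11*sqrt(2)*h + 5 + 11*sqrt(2)/2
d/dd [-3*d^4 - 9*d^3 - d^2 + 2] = d*(-12*d^2 - 27*d - 2)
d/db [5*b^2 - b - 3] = 10*b - 1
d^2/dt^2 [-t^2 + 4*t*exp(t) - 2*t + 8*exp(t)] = 4*t*exp(t) + 16*exp(t) - 2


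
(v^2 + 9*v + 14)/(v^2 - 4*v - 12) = (v + 7)/(v - 6)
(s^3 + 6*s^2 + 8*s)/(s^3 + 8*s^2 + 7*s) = (s^2 + 6*s + 8)/(s^2 + 8*s + 7)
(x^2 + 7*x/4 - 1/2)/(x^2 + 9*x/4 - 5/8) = 2*(x + 2)/(2*x + 5)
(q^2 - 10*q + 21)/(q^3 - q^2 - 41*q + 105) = (q - 7)/(q^2 + 2*q - 35)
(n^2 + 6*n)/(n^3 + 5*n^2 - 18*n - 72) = n/(n^2 - n - 12)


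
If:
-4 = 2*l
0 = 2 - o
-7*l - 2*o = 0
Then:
No Solution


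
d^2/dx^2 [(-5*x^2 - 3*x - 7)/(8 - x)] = 702/(x^3 - 24*x^2 + 192*x - 512)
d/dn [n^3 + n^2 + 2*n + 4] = 3*n^2 + 2*n + 2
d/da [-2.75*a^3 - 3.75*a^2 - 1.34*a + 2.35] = -8.25*a^2 - 7.5*a - 1.34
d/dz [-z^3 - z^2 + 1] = z*(-3*z - 2)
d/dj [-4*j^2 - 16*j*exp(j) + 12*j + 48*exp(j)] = -16*j*exp(j) - 8*j + 32*exp(j) + 12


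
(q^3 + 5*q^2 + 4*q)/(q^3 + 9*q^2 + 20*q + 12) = q*(q + 4)/(q^2 + 8*q + 12)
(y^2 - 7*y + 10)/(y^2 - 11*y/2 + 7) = 2*(y - 5)/(2*y - 7)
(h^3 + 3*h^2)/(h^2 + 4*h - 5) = h^2*(h + 3)/(h^2 + 4*h - 5)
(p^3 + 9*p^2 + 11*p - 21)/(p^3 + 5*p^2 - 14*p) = (p^2 + 2*p - 3)/(p*(p - 2))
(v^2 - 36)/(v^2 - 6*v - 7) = (36 - v^2)/(-v^2 + 6*v + 7)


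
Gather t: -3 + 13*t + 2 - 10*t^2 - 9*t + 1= -10*t^2 + 4*t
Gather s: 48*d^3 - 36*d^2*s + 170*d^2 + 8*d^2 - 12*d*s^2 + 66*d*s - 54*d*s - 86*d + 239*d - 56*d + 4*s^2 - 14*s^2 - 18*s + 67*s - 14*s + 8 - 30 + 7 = 48*d^3 + 178*d^2 + 97*d + s^2*(-12*d - 10) + s*(-36*d^2 + 12*d + 35) - 15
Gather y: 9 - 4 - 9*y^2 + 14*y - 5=-9*y^2 + 14*y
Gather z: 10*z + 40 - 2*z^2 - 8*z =-2*z^2 + 2*z + 40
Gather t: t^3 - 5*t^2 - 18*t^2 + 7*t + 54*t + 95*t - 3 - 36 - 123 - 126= t^3 - 23*t^2 + 156*t - 288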